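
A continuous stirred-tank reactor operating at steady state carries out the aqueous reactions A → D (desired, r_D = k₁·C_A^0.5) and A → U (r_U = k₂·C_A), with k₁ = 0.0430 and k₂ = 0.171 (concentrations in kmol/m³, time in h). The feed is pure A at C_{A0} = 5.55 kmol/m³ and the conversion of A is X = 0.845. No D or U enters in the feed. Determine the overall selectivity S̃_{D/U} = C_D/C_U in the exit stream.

0.271

Exit C_A = C_{A0}(1−X) = 5.55×0.155 = 0.8603 kmol/m³.
Rates in a CSTR are evaluated at the outlet concentration: r_D = 0.0430×0.8603^0.5 = 0.03988, r_U = 0.171×0.8603 = 0.1471.
Overall selectivity = C_D/C_U = r_Dτ/(r_Uτ) = r_D/r_U = 0.271.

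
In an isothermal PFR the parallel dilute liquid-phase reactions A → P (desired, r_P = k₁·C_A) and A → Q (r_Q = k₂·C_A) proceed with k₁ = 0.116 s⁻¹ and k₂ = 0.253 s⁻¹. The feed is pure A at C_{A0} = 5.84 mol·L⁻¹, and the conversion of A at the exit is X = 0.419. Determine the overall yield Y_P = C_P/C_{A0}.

C_A = C_{A0}(1−X) = 3.393 mol·L⁻¹.
Both paths are first order in A, so the instantaneous fraction to P is constant: dC_P/d(−C_A) = k₁/(k₁+k₂) = 0.3144.
C_P = 0.3144·(C_{A0}−C_A) = 0.3144×2.447 = 0.769 mol·L⁻¹.
Y_P = C_P/C_{A0} = 0.7692/5.84 = 0.132.

0.132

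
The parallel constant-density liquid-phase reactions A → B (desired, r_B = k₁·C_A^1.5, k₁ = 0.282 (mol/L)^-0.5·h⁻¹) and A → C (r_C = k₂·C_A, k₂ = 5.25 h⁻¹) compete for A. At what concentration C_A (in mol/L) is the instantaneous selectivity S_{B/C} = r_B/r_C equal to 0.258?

23.1 mol/L

S_{B/C} = (k₁/k₂)·C_A^0.5 ⇒ C_A = (S·k₂/k₁)^(2).
= (0.258×5.25/0.282)^(2) = (4.803)^(2) = 23.1 mol/L.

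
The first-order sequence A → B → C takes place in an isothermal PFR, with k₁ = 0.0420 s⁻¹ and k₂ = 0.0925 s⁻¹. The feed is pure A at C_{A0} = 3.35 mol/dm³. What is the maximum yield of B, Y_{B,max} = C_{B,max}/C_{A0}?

0.235

For a first-order series the maximum intermediate yield is C_{B,max}/C_{A0} = (k₁/k₂)^[k₂/(k₂−k₁)].
= (0.0420/0.0925)^(0.0925/(0.0925−0.0420)) = (0.4541)^(1.832) = 0.2355.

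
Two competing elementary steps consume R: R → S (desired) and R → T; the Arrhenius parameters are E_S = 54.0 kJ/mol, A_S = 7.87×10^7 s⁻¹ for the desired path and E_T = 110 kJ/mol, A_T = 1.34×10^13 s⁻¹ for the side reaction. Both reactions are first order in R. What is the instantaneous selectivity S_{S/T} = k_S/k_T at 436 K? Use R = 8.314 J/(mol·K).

30.1

k_S/k_T = (A_S/A_T)·exp[−(E_S−E_T)/(RT)] = (A_S/A_T)·exp[(E_T−E_S)/(RT)].
(E_T−E_S)/(RT) = (110−54.0)×10³/(8.314×436) = 56000/3625 = 15.45.
k_S/k_T = (7.87×10^7/1.34×10^13)·exp(15.45) = 5.873×10^-6 × 5.120×10^6 = 30.1.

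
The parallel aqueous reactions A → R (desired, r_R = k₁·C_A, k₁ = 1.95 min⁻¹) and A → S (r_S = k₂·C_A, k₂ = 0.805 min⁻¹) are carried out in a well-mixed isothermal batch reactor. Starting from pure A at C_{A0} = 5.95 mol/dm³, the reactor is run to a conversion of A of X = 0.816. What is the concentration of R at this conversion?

3.44 mol/dm³

C_A = C_{A0}(1−X) = 1.095 mol/dm³.
Both paths are first order in A, so the instantaneous fraction to R is constant: dC_R/d(−C_A) = k₁/(k₁+k₂) = 0.7078.
C_R = 0.7078·(C_{A0}−C_A) = 0.7078×4.855 = 3.44 mol/dm³.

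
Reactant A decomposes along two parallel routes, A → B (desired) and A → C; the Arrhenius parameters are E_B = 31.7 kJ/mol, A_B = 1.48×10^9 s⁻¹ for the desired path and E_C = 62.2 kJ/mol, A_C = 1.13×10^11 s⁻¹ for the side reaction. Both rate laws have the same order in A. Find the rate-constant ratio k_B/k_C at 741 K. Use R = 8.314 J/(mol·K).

Since both paths have the same order in A, the concentration cancels and S_{B/C} = k_B/k_C = (A_B/A_C)·exp[(E_C−E_B)/(RT)].
(E_C−E_B)/(RT) = (62.2−31.7)×10³/(8.314×741) = 30500/6161 = 4.951.
k_B/k_C = (1.48×10^9/1.13×10^11)·exp(4.951) = 0.01310 × 141.3 = 1.85.

1.85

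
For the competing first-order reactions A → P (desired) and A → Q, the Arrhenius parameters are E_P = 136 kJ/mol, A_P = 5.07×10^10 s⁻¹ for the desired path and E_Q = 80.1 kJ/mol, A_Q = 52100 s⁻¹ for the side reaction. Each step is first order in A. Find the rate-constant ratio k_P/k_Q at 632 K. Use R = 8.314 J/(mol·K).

23.3

Since both paths have the same order in A, the concentration cancels and S_{P/Q} = k_P/k_Q = (A_P/A_Q)·exp[(E_Q−E_P)/(RT)].
(E_Q−E_P)/(RT) = (80.1−136)×10³/(8.314×632) = -55900/5254 = -10.64.
k_P/k_Q = (5.07×10^10/52100)·exp(-10.64) = 9.731×10^5 × 2.397×10^-5 = 23.3.
Since E_P > E_Q, raising the temperature improves selectivity toward P.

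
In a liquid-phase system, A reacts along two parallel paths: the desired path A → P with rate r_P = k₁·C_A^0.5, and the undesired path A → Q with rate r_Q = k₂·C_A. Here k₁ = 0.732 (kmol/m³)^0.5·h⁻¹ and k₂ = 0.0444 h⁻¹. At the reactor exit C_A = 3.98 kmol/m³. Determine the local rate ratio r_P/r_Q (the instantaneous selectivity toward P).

S_{P/Q} = r_P/r_Q = (k₁·C_A^0.5)/(k₂·C_A) = (k₁/k₂)·C_A^-0.5.
= (0.732×3.980^0.5) / (0.0444×3.980) = 1.460/0.1767 = 8.26.
The undesired path is higher order in A, so low C_A (CSTR or dilute feed) favours P.

8.26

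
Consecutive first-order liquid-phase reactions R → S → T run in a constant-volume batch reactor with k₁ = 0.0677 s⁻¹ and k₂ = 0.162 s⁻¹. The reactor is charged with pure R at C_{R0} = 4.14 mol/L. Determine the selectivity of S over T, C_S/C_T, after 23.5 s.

Solving the coupled first-order balances gives C_S(t) = [k₁/(k₂−k₁)]·C_{R0}·(e^(−k₁t) − e^(−k₂t)).
e^(−k₁t) = e^(−0.0677×23.5) = e^(−1.591) = 0.2037; e^(−k₂t) = e^(−3.807) = 0.02221.
C_S = 0.0677×4.14/(0.162−0.0677) × (0.2037−0.02221) = 2.972×0.1815 = 0.5395 mol/L.
C_R = C_{R0}e^(−k₁t) = 0.8435 mol/L, so C_T = C_{R0}−C_R−C_S = 2.757 mol/L; C_S/C_T = 0.196.

0.196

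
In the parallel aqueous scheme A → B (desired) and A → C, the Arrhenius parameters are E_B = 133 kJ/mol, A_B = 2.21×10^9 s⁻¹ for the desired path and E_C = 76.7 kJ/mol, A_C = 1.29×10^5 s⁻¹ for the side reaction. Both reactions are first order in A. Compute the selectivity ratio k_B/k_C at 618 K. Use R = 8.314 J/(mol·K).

0.299

k_B/k_C = (A_B/A_C)·exp[−(E_B−E_C)/(RT)] = (A_B/A_C)·exp[(E_C−E_B)/(RT)].
(E_C−E_B)/(RT) = (76.7−133)×10³/(8.314×618) = -56300/5138 = -10.96.
k_B/k_C = (2.21×10^9/1.29×10^5)·exp(-10.96) = 17132 × 1.743×10^-5 = 0.299.
Since E_B > E_C, raising the temperature improves selectivity toward B.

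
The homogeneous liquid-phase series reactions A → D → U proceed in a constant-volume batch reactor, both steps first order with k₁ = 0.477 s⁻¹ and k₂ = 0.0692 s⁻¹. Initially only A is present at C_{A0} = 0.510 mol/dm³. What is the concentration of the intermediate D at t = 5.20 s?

For first-order series with pure A initially, C_D(t) = k₁C_{A0}/(k₂−k₁)·(e^(−k₁t) − e^(−k₂t)).
e^(−k₁t) = e^(−0.477×5.20) = e^(−2.480) = 0.08371; e^(−k₂t) = e^(−0.3598) = 0.6978.
C_D = 0.477×0.510/(0.0692−0.477) × (0.08371−0.6978) = (-0.5965)×(-0.6141) = 0.3663 mol/dm³.

0.366 mol/dm³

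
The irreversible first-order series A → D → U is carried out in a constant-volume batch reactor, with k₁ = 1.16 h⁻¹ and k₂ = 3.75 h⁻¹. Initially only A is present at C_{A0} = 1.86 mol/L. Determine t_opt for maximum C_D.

For first-order series the maximum of C_D occurs at t_opt = ln(k₂/k₁)/(k₂−k₁).
= ln(3.75/1.16)/(3.75−1.16) = ln(3.233)/2.590 = 1.173/2.590 = 0.453 h.

0.453 h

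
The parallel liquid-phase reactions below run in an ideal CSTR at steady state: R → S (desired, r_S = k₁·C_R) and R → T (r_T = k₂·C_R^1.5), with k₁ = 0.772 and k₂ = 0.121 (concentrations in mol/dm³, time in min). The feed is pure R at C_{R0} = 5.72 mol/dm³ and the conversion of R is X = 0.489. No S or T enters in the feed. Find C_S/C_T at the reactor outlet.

Exit C_R = C_{R0}(1−X) = 5.72×0.511 = 2.923 mol/dm³.
Rates in a CSTR are evaluated at the outlet concentration: r_S = 0.772×2.923 = 2.256, r_T = 0.121×2.923^1.5 = 0.6047.
Overall selectivity = C_S/C_T = r_Sτ/(r_Tτ) = r_S/r_T = 3.73.

3.73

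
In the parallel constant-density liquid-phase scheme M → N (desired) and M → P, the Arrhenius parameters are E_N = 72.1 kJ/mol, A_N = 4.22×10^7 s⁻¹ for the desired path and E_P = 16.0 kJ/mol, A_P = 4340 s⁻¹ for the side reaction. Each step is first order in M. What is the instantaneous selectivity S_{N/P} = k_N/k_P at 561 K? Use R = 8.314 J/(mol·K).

0.0581

Since both paths have the same order in M, the concentration cancels and S_{N/P} = k_N/k_P = (A_N/A_P)·exp[(E_P−E_N)/(RT)].
(E_P−E_N)/(RT) = (16.0−72.1)×10³/(8.314×561) = -56100/4664 = -12.03.
k_N/k_P = (4.22×10^7/4340)·exp(-12.03) = 9724 × 5.975×10^-6 = 0.0581.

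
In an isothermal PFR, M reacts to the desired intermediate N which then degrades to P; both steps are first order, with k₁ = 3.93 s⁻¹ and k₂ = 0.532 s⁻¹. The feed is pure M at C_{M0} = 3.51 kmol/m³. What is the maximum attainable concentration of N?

At the optimum, C_{N,max}/C_{M0} = (k₁/k₂)^[k₂/(k₂−k₁)].
= (3.93/0.532)^(0.532/(0.532−3.93)) = (7.387)^(-0.1566) = 0.7312.
C_{N,max} = 0.7312×3.51 = 2.57 kmol/m³.

2.57 kmol/m³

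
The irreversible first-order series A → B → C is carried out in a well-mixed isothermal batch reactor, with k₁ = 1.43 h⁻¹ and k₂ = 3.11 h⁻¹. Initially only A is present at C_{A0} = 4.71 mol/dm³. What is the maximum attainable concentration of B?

For a first-order series the maximum intermediate yield is C_{B,max}/C_{A0} = (k₁/k₂)^[k₂/(k₂−k₁)].
= (1.43/3.11)^(3.11/(3.11−1.43)) = (0.4598)^(1.851) = 0.2373.
C_{B,max} = 0.2373×4.71 = 1.12 mol/dm³.

1.12 mol/dm³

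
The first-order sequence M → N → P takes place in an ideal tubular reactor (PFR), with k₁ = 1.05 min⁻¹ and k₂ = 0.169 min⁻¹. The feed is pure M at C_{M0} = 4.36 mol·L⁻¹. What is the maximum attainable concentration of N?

Evaluating C_N at τ_opt = ln(k₂/k₁)/(k₂−k₁) gives C_{N,max}/C_{M0} = (k₁/k₂)^[k₂/(k₂−k₁)].
= (1.05/0.169)^(0.169/(0.169−1.05)) = (6.213)^(-0.1918) = 0.7044.
C_{N,max} = 0.7044×4.36 = 3.07 mol·L⁻¹.

3.07 mol·L⁻¹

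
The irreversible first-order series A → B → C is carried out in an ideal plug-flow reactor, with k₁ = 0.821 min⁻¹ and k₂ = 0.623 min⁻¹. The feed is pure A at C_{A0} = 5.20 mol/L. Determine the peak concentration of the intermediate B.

Evaluating C_B at τ_opt = ln(k₂/k₁)/(k₂−k₁) gives C_{B,max}/C_{A0} = (k₁/k₂)^[k₂/(k₂−k₁)].
= (0.821/0.623)^(0.623/(0.623−0.821)) = (1.318)^(-3.146) = 0.4196.
C_{B,max} = 0.4196×5.20 = 2.18 mol/L.

2.18 mol/L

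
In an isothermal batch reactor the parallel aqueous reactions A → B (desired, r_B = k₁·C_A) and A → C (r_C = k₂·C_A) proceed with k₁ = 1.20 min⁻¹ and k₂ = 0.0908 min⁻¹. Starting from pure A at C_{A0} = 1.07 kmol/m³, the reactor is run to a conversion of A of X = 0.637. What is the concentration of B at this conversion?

C_A = C_{A0}(1−X) = 0.3884 kmol/m³.
Both paths are first order in A, so the instantaneous fraction to B is constant: dC_B/d(−C_A) = k₁/(k₁+k₂) = 0.9297.
C_B = 0.9297·(C_{A0}−C_A) = 0.9297×0.6816 = 0.634 kmol/m³.

0.634 kmol/m³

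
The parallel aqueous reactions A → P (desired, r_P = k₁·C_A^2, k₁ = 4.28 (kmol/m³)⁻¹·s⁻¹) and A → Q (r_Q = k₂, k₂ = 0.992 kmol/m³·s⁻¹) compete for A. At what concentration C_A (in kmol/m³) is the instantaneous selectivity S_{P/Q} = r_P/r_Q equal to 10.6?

S_{P/Q} = (k₁/k₂)·C_A^2 ⇒ C_A = (S·k₂/k₁)^(0.5).
= (10.6×0.992/4.28)^(0.5) = (2.457)^(0.5) = 1.57 kmol/m³.

1.57 kmol/m³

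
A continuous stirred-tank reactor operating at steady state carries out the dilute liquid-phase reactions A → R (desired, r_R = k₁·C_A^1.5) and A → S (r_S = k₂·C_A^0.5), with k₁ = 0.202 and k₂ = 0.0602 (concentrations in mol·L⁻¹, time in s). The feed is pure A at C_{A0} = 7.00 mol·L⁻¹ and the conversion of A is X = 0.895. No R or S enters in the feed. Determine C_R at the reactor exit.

Exit C_A = C_{A0}(1−X) = 7.00×0.105 = 0.7350 mol·L⁻¹.
In a CSTR the entire volume is at exit conditions, so r_R = 0.202×0.7350^1.5 = 0.1273 and r_S = 0.0602×0.7350^0.5 = 0.05161.
Fraction of consumed A going to R: r_R/(r_R+r_S) = 0.7115.
C_R = 0.7115·C_{A0}·X = 0.7115×7.00×0.895 = 4.46 mol·L⁻¹.

4.46 mol·L⁻¹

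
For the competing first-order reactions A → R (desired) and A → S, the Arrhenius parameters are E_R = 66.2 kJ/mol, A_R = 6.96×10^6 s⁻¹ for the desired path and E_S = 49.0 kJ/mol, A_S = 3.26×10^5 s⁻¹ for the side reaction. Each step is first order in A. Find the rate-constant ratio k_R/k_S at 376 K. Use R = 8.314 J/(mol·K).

0.0871

Since both paths have the same order in A, the concentration cancels and S_{R/S} = k_R/k_S = (A_R/A_S)·exp[(E_S−E_R)/(RT)].
(E_S−E_R)/(RT) = (49.0−66.2)×10³/(8.314×376) = -17200/3126 = -5.502.
k_R/k_S = (6.96×10^6/3.26×10^5)·exp(-5.502) = 21.35 × 0.004078 = 0.0871.
Since E_R > E_S, raising the temperature improves selectivity toward R.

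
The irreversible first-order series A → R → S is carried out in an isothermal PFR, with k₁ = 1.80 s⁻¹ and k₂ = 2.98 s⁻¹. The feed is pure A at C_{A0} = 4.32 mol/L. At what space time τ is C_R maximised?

0.427 s

Setting dC_R/dτ = 0 gives τ_opt = ln(k₂/k₁)/(k₂−k₁).
= ln(2.98/1.80)/(2.98−1.80) = ln(1.656)/1.180 = 0.5041/1.180 = 0.427 s.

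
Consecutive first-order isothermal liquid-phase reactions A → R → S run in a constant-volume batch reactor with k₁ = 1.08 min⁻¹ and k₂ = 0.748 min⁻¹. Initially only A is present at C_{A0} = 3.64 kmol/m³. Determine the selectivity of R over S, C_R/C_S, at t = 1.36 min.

For first-order series with pure A initially, C_R(t) = k₁C_{A0}/(k₂−k₁)·(e^(−k₁t) − e^(−k₂t)).
e^(−k₁t) = e^(−1.08×1.36) = e^(−1.469) = 0.2302; e^(−k₂t) = e^(−1.017) = 0.3616.
C_R = 1.08×3.64/(0.748−1.08) × (0.2302−0.3616) = (-11.84)×(-0.1314) = 1.556 kmol/m³.
C_A = C_{A0}e^(−k₁t) = 0.8379 kmol/m³, so C_S = C_{A0}−C_A−C_R = 1.246 kmol/m³; C_R/C_S = 1.25.

1.25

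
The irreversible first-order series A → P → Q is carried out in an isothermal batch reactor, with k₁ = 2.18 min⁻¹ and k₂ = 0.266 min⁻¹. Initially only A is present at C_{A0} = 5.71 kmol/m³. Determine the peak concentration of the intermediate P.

Evaluating C_P at t_opt = ln(k₂/k₁)/(k₂−k₁) gives C_{P,max}/C_{A0} = (k₁/k₂)^[k₂/(k₂−k₁)].
= (2.18/0.266)^(0.266/(0.266−2.18)) = (8.195)^(-0.1390) = 0.7465.
C_{P,max} = 0.7465×5.71 = 4.26 kmol/m³.

4.26 kmol/m³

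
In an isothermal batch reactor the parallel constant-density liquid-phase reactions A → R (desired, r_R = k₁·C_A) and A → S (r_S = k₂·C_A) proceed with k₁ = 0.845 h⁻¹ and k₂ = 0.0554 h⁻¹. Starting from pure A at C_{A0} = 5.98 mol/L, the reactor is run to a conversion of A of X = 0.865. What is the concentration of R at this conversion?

C_A = C_{A0}(1−X) = 0.8073 mol/L.
Both paths are first order in A, so the instantaneous fraction to R is constant: dC_R/d(−C_A) = k₁/(k₁+k₂) = 0.9385.
C_R = 0.9385·(C_{A0}−C_A) = 0.9385×5.173 = 4.85 mol/L.

4.85 mol/L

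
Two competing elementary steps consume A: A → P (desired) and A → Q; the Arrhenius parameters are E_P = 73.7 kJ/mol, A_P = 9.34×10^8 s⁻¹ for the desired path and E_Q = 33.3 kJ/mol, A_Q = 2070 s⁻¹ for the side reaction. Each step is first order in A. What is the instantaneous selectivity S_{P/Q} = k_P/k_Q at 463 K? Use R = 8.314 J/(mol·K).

12.5

k_P/k_Q = (A_P/A_Q)·exp[−(E_P−E_Q)/(RT)] = (A_P/A_Q)·exp[(E_Q−E_P)/(RT)].
(E_Q−E_P)/(RT) = (33.3−73.7)×10³/(8.314×463) = -40400/3849 = -10.50.
k_P/k_Q = (9.34×10^8/2070)·exp(-10.50) = 4.512×10^5 × 2.767×10^-5 = 12.5.
Since E_P > E_Q, raising the temperature improves selectivity toward P.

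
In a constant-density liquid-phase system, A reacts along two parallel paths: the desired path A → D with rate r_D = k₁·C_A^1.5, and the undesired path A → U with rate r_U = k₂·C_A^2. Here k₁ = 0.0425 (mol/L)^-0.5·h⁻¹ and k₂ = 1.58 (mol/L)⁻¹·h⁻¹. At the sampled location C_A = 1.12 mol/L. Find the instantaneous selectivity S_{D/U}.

0.0254

S_{D/U} = r_D/r_U = (k₁·C_A^1.5)/(k₂·C_A^2) = (k₁/k₂)·C_A^-0.5.
= (0.0425×1.120^1.5) / (1.58×1.120^2) = 0.05038/1.982 = 0.0254.
The undesired path is higher order in A, so low C_A (CSTR or dilute feed) favours D.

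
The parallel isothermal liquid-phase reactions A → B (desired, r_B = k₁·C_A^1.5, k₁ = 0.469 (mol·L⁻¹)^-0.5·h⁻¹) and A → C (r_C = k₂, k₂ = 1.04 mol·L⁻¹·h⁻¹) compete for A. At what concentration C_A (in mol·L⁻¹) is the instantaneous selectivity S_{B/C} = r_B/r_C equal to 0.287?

S_{B/C} = (k₁/k₂)·C_A^1.5 ⇒ C_A = (S·k₂/k₁)^(1/1.5).
= (0.287×1.04/0.469)^(0.6667) = (0.6364)^(0.6667) = 0.740 mol·L⁻¹.

0.740 mol·L⁻¹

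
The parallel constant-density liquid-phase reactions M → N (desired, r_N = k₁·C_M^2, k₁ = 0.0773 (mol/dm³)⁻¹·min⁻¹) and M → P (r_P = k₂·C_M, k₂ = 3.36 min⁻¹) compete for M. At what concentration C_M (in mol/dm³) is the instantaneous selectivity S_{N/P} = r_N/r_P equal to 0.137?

5.95 mol/dm³

S_{N/P} = (k₁/k₂)·C_M ⇒ C_M = S·k₂/k₁.
= 0.137×3.36/0.0773 = 5.95 mol/dm³.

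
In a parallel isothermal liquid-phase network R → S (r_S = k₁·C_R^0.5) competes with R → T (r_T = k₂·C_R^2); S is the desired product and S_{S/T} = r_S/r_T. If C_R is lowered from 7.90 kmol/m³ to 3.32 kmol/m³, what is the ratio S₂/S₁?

3.67

S_{S/T} = (k₁/k₂)·C_R^-1.5, so S₂/S₁ = (C_{R,2}/C_{R,1})^-1.5.
= (3.32/7.90)^(-1.5) = (0.4203)^(-1.5) = 3.67.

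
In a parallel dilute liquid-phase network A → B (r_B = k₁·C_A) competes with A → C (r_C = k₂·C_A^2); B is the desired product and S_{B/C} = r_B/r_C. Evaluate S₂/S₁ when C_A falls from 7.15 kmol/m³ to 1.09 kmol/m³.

6.56

S_{B/C} = (k₁/k₂)·C_A⁻¹, so S₂/S₁ = (C_{A,2}/C_{A,1})⁻¹.
= 7.15/1.09 = 6.56.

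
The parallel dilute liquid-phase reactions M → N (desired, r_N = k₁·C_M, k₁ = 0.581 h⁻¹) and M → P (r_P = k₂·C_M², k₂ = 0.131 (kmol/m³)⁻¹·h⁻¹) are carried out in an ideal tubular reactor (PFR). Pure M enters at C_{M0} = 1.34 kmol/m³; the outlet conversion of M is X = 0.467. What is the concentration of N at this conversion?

0.509 kmol/m³

C_M = C_{M0}(1−X) = 0.7142 kmol/m³.
Along a PFR/batch, dC_N/dC_M = −r_N/(r_N+r_P) = −k₁/(k₁+k₂·C_M).
Integrating from C_{M0} to C_M: C_N = (0.581/0.131)·ln[(0.581+0.131·1.34)/(0.581+0.131·0.714)] = 4.435·ln(0.7565/0.6746) = 0.5087 kmol/m³.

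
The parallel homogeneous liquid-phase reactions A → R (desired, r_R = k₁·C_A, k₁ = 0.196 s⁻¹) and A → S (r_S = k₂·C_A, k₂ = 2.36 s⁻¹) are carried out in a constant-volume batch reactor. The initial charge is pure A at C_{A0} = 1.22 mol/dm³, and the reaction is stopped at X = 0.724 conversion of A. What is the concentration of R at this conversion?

0.0677 mol/dm³

C_A = C_{A0}(1−X) = 0.3367 mol/dm³.
Both paths are first order in A, so the instantaneous fraction to R is constant: dC_R/d(−C_A) = k₁/(k₁+k₂) = 0.07668.
C_R = 0.07668·(C_{A0}−C_A) = 0.07668×0.8833 = 0.0677 mol/dm³.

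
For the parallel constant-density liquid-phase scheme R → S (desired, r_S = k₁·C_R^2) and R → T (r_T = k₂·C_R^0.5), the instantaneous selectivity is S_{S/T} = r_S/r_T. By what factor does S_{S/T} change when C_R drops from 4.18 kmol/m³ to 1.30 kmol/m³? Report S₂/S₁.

0.173

S_{S/T} = (k₁/k₂)·C_R^1.5, so S₂/S₁ = (C_{R,2}/C_{R,1})^1.5.
= (1.30/4.18)^1.5 = (0.3110)^1.5 = 0.173.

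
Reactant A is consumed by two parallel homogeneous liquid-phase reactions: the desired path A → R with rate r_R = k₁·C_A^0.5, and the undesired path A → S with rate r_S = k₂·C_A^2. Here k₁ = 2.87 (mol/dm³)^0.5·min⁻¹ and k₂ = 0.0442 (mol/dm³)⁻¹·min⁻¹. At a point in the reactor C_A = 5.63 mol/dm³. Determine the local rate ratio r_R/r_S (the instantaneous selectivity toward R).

S_{R/S} = r_R/r_S = (k₁·C_A^0.5)/(k₂·C_A^2) = (k₁/k₂)·C_A^-1.5.
= (2.87×5.630^0.5) / (0.0442×5.630^2) = 6.810/1.401 = 4.86.
The undesired path is higher order in A, so low C_A (CSTR or dilute feed) favours R.

4.86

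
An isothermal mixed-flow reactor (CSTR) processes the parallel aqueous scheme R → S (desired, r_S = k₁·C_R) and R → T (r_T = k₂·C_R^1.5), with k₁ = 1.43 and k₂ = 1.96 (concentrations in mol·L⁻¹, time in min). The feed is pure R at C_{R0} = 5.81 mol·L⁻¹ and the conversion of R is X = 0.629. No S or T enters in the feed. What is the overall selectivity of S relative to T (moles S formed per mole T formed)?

Exit C_R = C_{R0}(1−X) = 5.81×0.371 = 2.156 mol·L⁻¹.
A CSTR operates uniformly at the exit composition, giving r_S = 3.082 and r_T = 6.203 (each k·C_R^n at C_R = 2.156).
Overall selectivity = C_S/C_T = r_Sτ/(r_Tτ) = r_S/r_T = 0.497.

0.497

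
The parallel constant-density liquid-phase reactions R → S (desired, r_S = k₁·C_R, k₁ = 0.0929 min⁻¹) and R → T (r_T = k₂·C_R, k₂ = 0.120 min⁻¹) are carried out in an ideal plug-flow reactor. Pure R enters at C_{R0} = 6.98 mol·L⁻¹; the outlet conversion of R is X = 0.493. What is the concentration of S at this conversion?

1.50 mol·L⁻¹

C_R = C_{R0}(1−X) = 3.539 mol·L⁻¹.
Both paths are first order in R, so the instantaneous fraction to S is constant: dC_S/d(−C_R) = k₁/(k₁+k₂) = 0.4364.
C_S = 0.4364·(C_{R0}−C_R) = 0.4364×3.441 = 1.50 mol·L⁻¹.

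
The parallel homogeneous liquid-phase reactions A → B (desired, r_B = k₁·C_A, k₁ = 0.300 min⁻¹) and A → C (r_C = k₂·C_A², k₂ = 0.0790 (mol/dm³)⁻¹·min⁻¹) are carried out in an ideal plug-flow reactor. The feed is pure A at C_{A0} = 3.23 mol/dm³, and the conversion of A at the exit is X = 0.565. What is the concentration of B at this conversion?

C_A = C_{A0}(1−X) = 1.405 mol/dm³.
Along a PFR/batch, dC_B/dC_A = −r_B/(r_B+r_C) = −k₁/(k₁+k₂·C_A).
Integrating from C_{A0} to C_A: C_B = (0.300/0.0790)·ln[(0.300+0.0790·3.23)/(0.300+0.0790·1.41)] = 3.797·ln(0.5552/0.4110) = 1.142 mol/dm³.

1.14 mol/dm³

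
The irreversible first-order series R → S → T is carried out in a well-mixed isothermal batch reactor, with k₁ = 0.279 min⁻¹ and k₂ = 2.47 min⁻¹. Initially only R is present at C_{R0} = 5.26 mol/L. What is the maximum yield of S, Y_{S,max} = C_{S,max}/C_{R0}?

Evaluating C_S at t_opt = ln(k₂/k₁)/(k₂−k₁) gives C_{S,max}/C_{R0} = (k₁/k₂)^[k₂/(k₂−k₁)].
= (0.279/2.47)^(2.47/(2.47−0.279)) = (0.1130)^(1.127) = 0.08557.

0.0856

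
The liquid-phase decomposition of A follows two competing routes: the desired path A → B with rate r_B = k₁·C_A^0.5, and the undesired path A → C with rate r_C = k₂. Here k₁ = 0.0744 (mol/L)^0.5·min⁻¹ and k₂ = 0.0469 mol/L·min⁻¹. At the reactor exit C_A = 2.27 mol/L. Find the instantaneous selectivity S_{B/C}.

S_{B/C} = r_B/r_C = (k₁·C_A^0.5)/(k₂) = (k₁/k₂)·C_A^0.5.
= (0.0744×2.270^0.5) / (0.0469) = 0.1121/0.04690 = 2.39.

2.39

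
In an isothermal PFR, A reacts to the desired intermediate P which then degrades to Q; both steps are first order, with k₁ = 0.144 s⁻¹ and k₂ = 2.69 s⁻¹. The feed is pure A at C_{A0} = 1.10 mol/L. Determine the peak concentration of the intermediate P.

For a first-order series the maximum intermediate yield is C_{P,max}/C_{A0} = (k₁/k₂)^[k₂/(k₂−k₁)].
= (0.144/2.69)^(2.69/(2.69−0.144)) = (0.05353)^(1.057) = 0.04536.
C_{P,max} = 0.04536×1.10 = 0.0499 mol/L.

0.0499 mol/L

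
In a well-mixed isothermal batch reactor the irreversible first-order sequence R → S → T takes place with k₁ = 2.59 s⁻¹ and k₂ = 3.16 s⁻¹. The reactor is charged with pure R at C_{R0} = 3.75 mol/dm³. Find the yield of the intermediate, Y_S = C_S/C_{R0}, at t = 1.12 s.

0.118

Solving the coupled first-order balances gives C_S(t) = [k₁/(k₂−k₁)]·C_{R0}·(e^(−k₁t) − e^(−k₂t)).
e^(−k₁t) = e^(−2.59×1.12) = e^(−2.901) = 0.05498; e^(−k₂t) = e^(−3.539) = 0.02904.
C_S = 2.59×3.75/(3.16−2.59) × (0.05498−0.02904) = 17.04×0.02594 = 0.4420 mol/dm³.
Y_S = C_S/C_{R0} = 0.4420/3.75 = 0.118.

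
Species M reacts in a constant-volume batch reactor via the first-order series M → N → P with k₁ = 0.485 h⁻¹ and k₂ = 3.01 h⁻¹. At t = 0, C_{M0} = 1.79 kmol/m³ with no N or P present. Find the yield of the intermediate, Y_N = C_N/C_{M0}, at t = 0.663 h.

Solving the coupled first-order balances gives C_N(t) = [k₁/(k₂−k₁)]·C_{M0}·(e^(−k₁t) − e^(−k₂t)).
e^(−k₁t) = e^(−0.485×0.663) = e^(−0.3216) = 0.7250; e^(−k₂t) = e^(−1.996) = 0.1359.
C_N = 0.485×1.79/(3.01−0.485) × (0.7250−0.1359) = 0.3438×0.5891 = 0.2025 kmol/m³.
Y_N = C_N/C_{M0} = 0.2025/1.79 = 0.113.

0.113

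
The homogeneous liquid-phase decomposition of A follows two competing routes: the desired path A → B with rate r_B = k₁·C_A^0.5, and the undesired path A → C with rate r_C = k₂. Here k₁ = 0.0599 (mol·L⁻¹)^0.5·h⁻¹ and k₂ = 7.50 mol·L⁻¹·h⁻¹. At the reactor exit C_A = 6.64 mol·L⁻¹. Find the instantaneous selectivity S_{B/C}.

0.0206

S_{B/C} = r_B/r_C = (k₁·C_A^0.5)/(k₂) = (k₁/k₂)·C_A^0.5.
= (0.0599×6.640^0.5) / (7.50) = 0.1544/7.500 = 0.0206.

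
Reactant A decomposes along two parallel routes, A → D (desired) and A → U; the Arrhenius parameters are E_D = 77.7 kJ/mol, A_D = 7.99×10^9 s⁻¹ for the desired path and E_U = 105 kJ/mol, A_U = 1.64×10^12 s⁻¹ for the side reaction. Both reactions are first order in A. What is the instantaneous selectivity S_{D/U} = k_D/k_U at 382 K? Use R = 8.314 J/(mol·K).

26.4

With equal orders, S_{D/U} = k_D/k_U = (A_D/A_U)·exp[(E_U−E_D)/(RT)].
(E_U−E_D)/(RT) = (105−77.7)×10³/(8.314×382) = 27300/3176 = 8.596.
k_D/k_U = (7.99×10^9/1.64×10^12)·exp(8.596) = 0.004872 × 5409 = 26.4.
Since E_D < E_U, lowering the temperature improves selectivity toward D.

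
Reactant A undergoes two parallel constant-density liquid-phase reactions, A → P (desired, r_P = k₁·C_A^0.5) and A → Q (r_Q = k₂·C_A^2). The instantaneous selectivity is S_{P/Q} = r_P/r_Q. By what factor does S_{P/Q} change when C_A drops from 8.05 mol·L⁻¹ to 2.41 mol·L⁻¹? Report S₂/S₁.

S_{P/Q} = (k₁/k₂)·C_A^-1.5, so S₂/S₁ = (C_{A,2}/C_{A,1})^-1.5.
= (2.41/8.05)^(-1.5) = (0.2994)^(-1.5) = 6.10.

6.10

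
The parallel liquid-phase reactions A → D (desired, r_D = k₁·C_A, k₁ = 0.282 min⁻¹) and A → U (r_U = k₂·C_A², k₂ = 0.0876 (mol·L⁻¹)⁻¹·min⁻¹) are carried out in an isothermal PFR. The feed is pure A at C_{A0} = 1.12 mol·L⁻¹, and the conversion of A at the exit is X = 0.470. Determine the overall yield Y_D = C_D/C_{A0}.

C_A = C_{A0}(1−X) = 0.5936 mol·L⁻¹.
Along a PFR/batch, dC_D/dC_A = −r_D/(r_D+r_U) = −k₁/(k₁+k₂·C_A).
Integrating from C_{A0} to C_A: C_D = (0.282/0.0876)·ln[(0.282+0.0876·1.12)/(0.282+0.0876·0.594)] = 3.219·ln(0.3801/0.3340) = 0.4163 mol·L⁻¹.
Y_D = C_D/C_{A0} = 0.4163/1.12 = 0.372.

0.372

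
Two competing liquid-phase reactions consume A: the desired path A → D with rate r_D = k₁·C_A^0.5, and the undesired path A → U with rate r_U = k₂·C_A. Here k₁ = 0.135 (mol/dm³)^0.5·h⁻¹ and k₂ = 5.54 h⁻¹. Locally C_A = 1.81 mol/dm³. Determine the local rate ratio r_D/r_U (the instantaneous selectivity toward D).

0.0181

S_{D/U} = r_D/r_U = (k₁·C_A^0.5)/(k₂·C_A) = (k₁/k₂)·C_A^-0.5.
= (0.135×1.810^0.5) / (5.54×1.810) = 0.1816/10.03 = 0.0181.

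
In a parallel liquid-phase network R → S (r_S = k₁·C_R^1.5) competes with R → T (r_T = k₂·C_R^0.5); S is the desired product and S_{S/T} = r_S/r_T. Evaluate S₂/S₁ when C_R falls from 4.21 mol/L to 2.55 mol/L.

S_{S/T} = (k₁/k₂)·C_R, so S₂/S₁ = (C_{R,2}/C_{R,1}).
= 2.55/4.21 = 0.606.
Selectivity toward S falls as C_R falls — high-concentration operation is favoured.

0.606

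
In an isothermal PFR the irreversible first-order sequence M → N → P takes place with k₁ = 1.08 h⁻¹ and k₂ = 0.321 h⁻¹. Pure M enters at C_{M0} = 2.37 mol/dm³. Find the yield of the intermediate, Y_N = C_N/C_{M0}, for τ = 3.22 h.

0.462

The intermediate concentration in a first-order A→B→C sequence is C_N = k₁C_{M0}(e^(−k₁τ) − e^(−k₂τ))/(k₂−k₁).
e^(−k₁τ) = e^(−1.08×3.22) = e^(−3.478) = 0.03088; e^(−k₂τ) = e^(−1.034) = 0.3557.
C_N = 1.08×2.37/(0.321−1.08) × (0.03088−0.3557) = (-3.372)×(-0.3248) = 1.095 mol/dm³.
Y_N = C_N/C_{M0} = 1.095/2.37 = 0.462.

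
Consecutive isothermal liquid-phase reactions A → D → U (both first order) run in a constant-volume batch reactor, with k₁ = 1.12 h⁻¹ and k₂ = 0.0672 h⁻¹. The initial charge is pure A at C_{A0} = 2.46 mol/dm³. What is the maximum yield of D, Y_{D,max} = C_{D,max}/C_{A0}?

0.836

At the optimum, C_{D,max}/C_{A0} = (k₁/k₂)^[k₂/(k₂−k₁)].
= (1.12/0.0672)^(0.0672/(0.0672−1.12)) = (16.67)^(-0.06383) = 0.8356.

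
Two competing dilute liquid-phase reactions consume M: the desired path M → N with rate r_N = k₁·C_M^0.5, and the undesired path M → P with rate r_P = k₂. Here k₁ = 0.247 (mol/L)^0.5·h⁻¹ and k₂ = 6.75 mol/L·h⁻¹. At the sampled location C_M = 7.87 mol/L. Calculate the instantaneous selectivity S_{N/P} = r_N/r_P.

0.103

S_{N/P} = r_N/r_P = (k₁·C_M^0.5)/(k₂) = (k₁/k₂)·C_M^0.5.
= (0.247×7.870^0.5) / (6.75) = 0.6929/6.750 = 0.103.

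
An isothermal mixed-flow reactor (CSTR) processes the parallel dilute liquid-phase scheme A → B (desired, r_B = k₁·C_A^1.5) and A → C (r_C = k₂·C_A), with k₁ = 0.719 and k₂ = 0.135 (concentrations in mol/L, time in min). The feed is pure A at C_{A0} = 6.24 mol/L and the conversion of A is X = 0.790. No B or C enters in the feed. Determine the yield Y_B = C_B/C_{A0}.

0.679

Exit C_A = C_{A0}(1−X) = 6.24×0.210 = 1.310 mol/L.
A CSTR operates uniformly at the exit composition, giving r_B = 1.079 and r_C = 0.1769 (each k·C_A^n at C_A = 1.310).
Fraction of consumed A going to B: r_B/(r_B+r_C) = 0.8591.
C_B = 0.8591·C_{A0}·X = 0.8591×6.24×0.790 = 4.23 mol/L; Y_B = C_B/C_{A0} = 0.679.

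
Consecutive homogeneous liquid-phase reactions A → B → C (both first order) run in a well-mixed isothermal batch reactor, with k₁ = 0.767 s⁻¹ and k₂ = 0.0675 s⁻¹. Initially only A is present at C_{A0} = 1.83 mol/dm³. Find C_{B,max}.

At the optimum, C_{B,max}/C_{A0} = (k₁/k₂)^[k₂/(k₂−k₁)].
= (0.767/0.0675)^(0.0675/(0.0675−0.767)) = (11.36)^(-0.09650) = 0.7909.
C_{B,max} = 0.7909×1.83 = 1.45 mol/dm³.

1.45 mol/dm³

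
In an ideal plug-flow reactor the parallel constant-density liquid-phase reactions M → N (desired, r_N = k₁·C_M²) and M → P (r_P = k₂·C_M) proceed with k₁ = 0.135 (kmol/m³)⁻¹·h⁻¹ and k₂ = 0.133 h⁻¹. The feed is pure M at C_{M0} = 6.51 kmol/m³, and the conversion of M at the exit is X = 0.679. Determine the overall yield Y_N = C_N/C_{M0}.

C_M = C_{M0}(1−X) = 2.090 kmol/m³.
Along a PFR/batch, dC_P/dC_M = −r_P/(r_N+r_P) = −k₂/(k₂+k₁·C_M).
Integrating from C_{M0} to C_M: C_P = (0.133/0.135)·ln[(0.133+0.135·6.51)/(0.133+0.135·2.09)] = 0.9852·ln(1.012/0.4151) = 0.8778 kmol/m³.
Then C_N = (C_{M0}−C_M) − C_P = 4.420 − 0.8778 = 3.542 kmol/m³.
Y_N = C_N/C_{M0} = 3.542/6.51 = 0.544.

0.544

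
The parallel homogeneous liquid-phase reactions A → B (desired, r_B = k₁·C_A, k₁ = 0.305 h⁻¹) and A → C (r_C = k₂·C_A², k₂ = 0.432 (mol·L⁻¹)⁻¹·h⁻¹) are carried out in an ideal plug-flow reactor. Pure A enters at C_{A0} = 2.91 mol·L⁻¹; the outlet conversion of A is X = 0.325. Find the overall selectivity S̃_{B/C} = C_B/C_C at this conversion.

C_A = C_{A0}(1−X) = 1.964 mol·L⁻¹.
Along a PFR/batch, dC_B/dC_A = −r_B/(r_B+r_C) = −k₁/(k₁+k₂·C_A).
Integrating from C_{A0} to C_A: C_B = (0.305/0.432)·ln[(0.305+0.432·2.91)/(0.305+0.432·1.96)] = 0.7060·ln(1.562/1.154) = 0.2141 mol·L⁻¹.
C_C = (C_{A0}−C_A)−C_B = 0.7317 mol·L⁻¹; S̃_{B/C} = 0.2141/0.7317 = 0.293.

0.293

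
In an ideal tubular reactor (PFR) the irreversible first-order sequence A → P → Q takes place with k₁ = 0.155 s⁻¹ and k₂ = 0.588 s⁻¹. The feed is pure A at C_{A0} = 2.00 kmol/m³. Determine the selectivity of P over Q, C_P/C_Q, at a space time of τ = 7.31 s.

0.195

For first-order series with pure A initially, C_P(τ) = k₁C_{A0}/(k₂−k₁)·(e^(−k₁τ) − e^(−k₂τ)).
e^(−k₁τ) = e^(−0.155×7.31) = e^(−1.133) = 0.3220; e^(−k₂τ) = e^(−4.298) = 0.01359.
C_P = 0.155×2.00/(0.588−0.155) × (0.3220−0.01359) = 0.7159×0.3085 = 0.2208 kmol/m³.
C_A = C_{A0}e^(−k₁τ) = 0.6441 kmol/m³, so C_Q = C_{A0}−C_A−C_P = 1.135 kmol/m³; C_P/C_Q = 0.195.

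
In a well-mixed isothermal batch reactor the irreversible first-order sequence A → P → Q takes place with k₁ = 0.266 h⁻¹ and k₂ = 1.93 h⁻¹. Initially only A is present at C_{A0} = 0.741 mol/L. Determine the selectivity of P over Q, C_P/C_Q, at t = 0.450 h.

The intermediate concentration in a first-order A→B→C sequence is C_P = k₁C_{A0}(e^(−k₁t) − e^(−k₂t))/(k₂−k₁).
e^(−k₁t) = e^(−0.266×0.450) = e^(−0.1197) = 0.8872; e^(−k₂t) = e^(−0.8685) = 0.4196.
C_P = 0.266×0.741/(1.93−0.266) × (0.8872−0.4196) = 0.1185×0.4676 = 0.05539 mol/L.
C_A = C_{A0}e^(−k₁t) = 0.6574 mol/L, so C_Q = C_{A0}−C_A−C_P = 0.02821 mol/L; C_P/C_Q = 1.96.

1.96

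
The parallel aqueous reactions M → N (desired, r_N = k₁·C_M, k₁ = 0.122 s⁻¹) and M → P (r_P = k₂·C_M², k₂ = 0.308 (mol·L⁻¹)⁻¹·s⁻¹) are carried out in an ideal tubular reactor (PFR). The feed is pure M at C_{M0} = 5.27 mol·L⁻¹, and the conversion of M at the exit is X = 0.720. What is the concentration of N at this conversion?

C_M = C_{M0}(1−X) = 1.476 mol·L⁻¹.
Along a PFR/batch, dC_N/dC_M = −r_N/(r_N+r_P) = −k₁/(k₁+k₂·C_M).
Integrating from C_{M0} to C_M: C_N = (0.122/0.308)·ln[(0.122+0.308·5.27)/(0.122+0.308·1.48)] = 0.3961·ln(1.745/0.5765) = 0.4387 mol·L⁻¹.

0.439 mol·L⁻¹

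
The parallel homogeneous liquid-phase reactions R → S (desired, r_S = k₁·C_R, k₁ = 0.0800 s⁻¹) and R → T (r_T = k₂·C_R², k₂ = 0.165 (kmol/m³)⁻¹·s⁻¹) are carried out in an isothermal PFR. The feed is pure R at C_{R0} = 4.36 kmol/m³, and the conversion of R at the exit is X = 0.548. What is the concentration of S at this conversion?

C_R = C_{R0}(1−X) = 1.971 kmol/m³.
Along a PFR/batch, dC_S/dC_R = −r_S/(r_S+r_T) = −k₁/(k₁+k₂·C_R).
Integrating from C_{R0} to C_R: C_S = (0.0800/0.165)·ln[(0.0800+0.165·4.36)/(0.0800+0.165·1.97)] = 0.4848·ln(0.7994/0.4052) = 0.3295 kmol/m³.

0.329 kmol/m³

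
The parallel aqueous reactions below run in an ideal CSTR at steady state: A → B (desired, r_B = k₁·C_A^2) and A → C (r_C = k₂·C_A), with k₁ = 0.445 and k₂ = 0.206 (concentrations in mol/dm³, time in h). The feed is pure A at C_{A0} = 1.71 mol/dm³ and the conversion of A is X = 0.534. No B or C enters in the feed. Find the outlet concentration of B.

Exit C_A = C_{A0}(1−X) = 1.71×0.466 = 0.7969 mol/dm³.
Rates in a CSTR are evaluated at the outlet concentration: r_B = 0.445×0.7969^2 = 0.2826, r_C = 0.206×0.7969 = 0.1642.
Fraction of consumed A going to B: r_B/(r_B+r_C) = 0.6325.
C_B = 0.6325·C_{A0}·X = 0.6325×1.71×0.534 = 0.578 mol/dm³.

0.578 mol/dm³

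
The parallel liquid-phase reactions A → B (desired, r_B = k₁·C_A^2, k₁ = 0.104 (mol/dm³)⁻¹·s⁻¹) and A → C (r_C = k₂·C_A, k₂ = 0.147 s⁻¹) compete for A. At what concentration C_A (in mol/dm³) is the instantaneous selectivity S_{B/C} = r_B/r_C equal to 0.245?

S_{B/C} = (k₁/k₂)·C_A ⇒ C_A = S·k₂/k₁.
= 0.245×0.147/0.104 = 0.346 mol/dm³.

0.346 mol/dm³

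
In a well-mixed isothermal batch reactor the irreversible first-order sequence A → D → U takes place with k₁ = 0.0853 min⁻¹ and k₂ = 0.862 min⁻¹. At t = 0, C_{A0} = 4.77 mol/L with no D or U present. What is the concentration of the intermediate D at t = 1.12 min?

0.277 mol/L

For first-order series with pure A initially, C_D(t) = k₁C_{A0}/(k₂−k₁)·(e^(−k₁t) − e^(−k₂t)).
e^(−k₁t) = e^(−0.0853×1.12) = e^(−0.09554) = 0.9089; e^(−k₂t) = e^(−0.9654) = 0.3808.
C_D = 0.0853×4.77/(0.862−0.0853) × (0.9089−0.3808) = 0.5239×0.5281 = 0.2766 mol/L.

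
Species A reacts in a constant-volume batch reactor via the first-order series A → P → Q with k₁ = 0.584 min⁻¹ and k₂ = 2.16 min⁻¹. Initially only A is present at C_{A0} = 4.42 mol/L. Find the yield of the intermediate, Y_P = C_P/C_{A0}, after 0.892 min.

0.166

Solving the coupled first-order balances gives C_P(t) = [k₁/(k₂−k₁)]·C_{A0}·(e^(−k₁t) − e^(−k₂t)).
e^(−k₁t) = e^(−0.584×0.892) = e^(−0.5209) = 0.5940; e^(−k₂t) = e^(−1.927) = 0.1456.
C_P = 0.584×4.42/(2.16−0.584) × (0.5940−0.1456) = 1.638×0.4483 = 0.7343 mol/L.
Y_P = C_P/C_{A0} = 0.7343/4.42 = 0.166.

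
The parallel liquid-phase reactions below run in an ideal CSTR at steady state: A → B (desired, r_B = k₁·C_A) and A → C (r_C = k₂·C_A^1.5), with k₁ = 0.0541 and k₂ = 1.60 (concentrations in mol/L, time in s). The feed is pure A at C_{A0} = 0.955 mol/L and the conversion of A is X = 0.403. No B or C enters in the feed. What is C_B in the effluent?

Exit C_A = C_{A0}(1−X) = 0.955×0.597 = 0.5701 mol/L.
A CSTR operates uniformly at the exit composition, giving r_B = 0.03084 and r_C = 0.6888 (each k·C_A^n at C_A = 0.5701).
Fraction of consumed A going to B: r_B/(r_B+r_C) = 0.04286.
C_B = 0.04286·C_{A0}·X = 0.04286×0.955×0.403 = 0.0165 mol/L.

0.0165 mol/L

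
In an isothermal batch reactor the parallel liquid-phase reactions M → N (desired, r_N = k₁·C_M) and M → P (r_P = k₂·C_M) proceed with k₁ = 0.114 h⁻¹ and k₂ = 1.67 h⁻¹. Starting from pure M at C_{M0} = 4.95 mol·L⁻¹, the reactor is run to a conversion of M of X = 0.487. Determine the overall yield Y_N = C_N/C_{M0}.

0.0311

C_M = C_{M0}(1−X) = 2.539 mol·L⁻¹.
Both paths are first order in M, so the instantaneous fraction to N is constant: dC_N/d(−C_M) = k₁/(k₁+k₂) = 0.06390.
C_N = 0.06390·(C_{M0}−C_M) = 0.06390×2.411 = 0.154 mol·L⁻¹.
Y_N = C_N/C_{M0} = 0.1540/4.95 = 0.0311.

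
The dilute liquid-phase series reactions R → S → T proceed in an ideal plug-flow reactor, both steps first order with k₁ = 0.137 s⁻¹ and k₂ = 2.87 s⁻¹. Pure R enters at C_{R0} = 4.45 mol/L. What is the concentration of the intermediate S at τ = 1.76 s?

0.174 mol/L

For first-order series with pure R initially, C_S(τ) = k₁C_{R0}/(k₂−k₁)·(e^(−k₁τ) − e^(−k₂τ)).
e^(−k₁τ) = e^(−0.137×1.76) = e^(−0.2411) = 0.7857; e^(−k₂τ) = e^(−5.051) = 0.006402.
C_S = 0.137×4.45/(2.87−0.137) × (0.7857−0.006402) = 0.2231×0.7793 = 0.1738 mol/L.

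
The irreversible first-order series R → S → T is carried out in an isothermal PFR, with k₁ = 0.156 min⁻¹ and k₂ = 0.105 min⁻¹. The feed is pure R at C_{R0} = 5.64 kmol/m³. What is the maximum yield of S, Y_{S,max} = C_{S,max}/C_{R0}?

Evaluating C_S at τ_opt = ln(k₂/k₁)/(k₂−k₁) gives C_{S,max}/C_{R0} = (k₁/k₂)^[k₂/(k₂−k₁)].
= (0.156/0.105)^(0.105/(0.105−0.156)) = (1.486)^(-2.059) = 0.4426.

0.443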